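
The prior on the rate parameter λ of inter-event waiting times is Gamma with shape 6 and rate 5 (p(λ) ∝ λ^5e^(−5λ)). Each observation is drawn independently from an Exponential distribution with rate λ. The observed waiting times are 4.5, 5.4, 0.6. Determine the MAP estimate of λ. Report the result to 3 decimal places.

The Exponential(rate=λ) likelihood is ∝ λ^n e^(−λΣtᵢ). Here n = 3 and Σtᵢ = 4.5 + 5.4 + 0.6 = 10.5.
Posterior ∝ λ^5e^(−5λ) · λ^3e^(−10.5λ) = λ^8e^(−15.5λ), i.e. Gamma(9, 15.5).
Mode = (a−1)/b = 8/15.5 ≈ 0.516.

λ̂_MAP = 0.516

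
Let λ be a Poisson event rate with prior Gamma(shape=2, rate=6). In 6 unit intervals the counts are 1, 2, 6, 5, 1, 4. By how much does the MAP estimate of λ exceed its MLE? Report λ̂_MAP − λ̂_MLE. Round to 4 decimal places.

MAP − MLE = -1.5000

Σxᵢ = 19. Posterior is Gamma(21, 12); MAP = (21−1)/12 = 20/12 ≈ 1.66667.
MLE = x̄ = 19/6 ≈ 3.16667.
Difference = 20/12 − 19/6 = -3/2 ≈ -1.5000.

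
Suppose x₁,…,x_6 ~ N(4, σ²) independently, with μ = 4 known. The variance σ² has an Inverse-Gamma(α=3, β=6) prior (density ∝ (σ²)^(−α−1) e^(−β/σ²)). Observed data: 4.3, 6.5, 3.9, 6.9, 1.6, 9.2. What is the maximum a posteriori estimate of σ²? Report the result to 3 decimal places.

Sum of squared deviations about the known mean: SS = (4.3−4)² + (6.5−4)² + (3.9−4)² + (6.9−4)² + (1.6−4)² + (9.2−4)² = 47.56.
The Normal likelihood contributes (σ²)^(−n/2) exp(−SS/(2σ²)), so the posterior is Inverse-Gamma(α + n/2, β + SS/2) = Inverse-Gamma(6, 29.78).
The mode of Inverse-Gamma(a, b) is b/(a+1) = 29.78/7 ≈ 4.254.

σ̂²_MAP = 4.254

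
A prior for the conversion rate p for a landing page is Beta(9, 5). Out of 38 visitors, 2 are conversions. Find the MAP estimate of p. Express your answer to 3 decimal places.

Prior: Beta(9, 5).
Data: 2 successes in 38 trials. The binomial likelihood contributes p^2(1−p)^36, so the posterior is Beta(9+2, 5+36) = Beta(11, 41).
For Beta(a, b) with a, b > 1 the mode is (a−1)/(a+b−2) = 10/50 ≈ 0.200.

p̂_MAP = 0.200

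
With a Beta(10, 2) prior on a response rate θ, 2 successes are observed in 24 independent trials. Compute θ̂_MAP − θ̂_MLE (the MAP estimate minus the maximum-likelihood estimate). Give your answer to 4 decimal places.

Posterior is Beta(12, 24); MAP = (12−1)/(36−2) = 11/34 ≈ 0.32353.
MLE ignores the prior: θ̂_MLE = k/n = 2/24 ≈ 0.08333.
Difference = 11/34 − 2/24 = 49/204 ≈ 0.2402.

MAP − MLE = 0.2402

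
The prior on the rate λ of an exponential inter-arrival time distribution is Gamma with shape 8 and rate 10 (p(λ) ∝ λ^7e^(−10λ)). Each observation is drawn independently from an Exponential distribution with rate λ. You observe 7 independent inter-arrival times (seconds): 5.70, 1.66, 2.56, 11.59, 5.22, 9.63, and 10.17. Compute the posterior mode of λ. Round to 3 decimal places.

The Exponential(rate=λ) likelihood is ∝ λ^n e^(−λΣtᵢ). Here n = 7 and Σtᵢ = 5.70 + 1.66 + 2.56 + 11.59 + 5.22 + 9.63 + 10.17 = 46.53.
Posterior ∝ λ^7e^(−10λ) · λ^7e^(−46.53λ) = λ^14e^(−56.53λ), i.e. Gamma(15, 56.53).
Mode = (a−1)/b = 14/56.53 ≈ 0.248.

λ̂_MAP = 0.248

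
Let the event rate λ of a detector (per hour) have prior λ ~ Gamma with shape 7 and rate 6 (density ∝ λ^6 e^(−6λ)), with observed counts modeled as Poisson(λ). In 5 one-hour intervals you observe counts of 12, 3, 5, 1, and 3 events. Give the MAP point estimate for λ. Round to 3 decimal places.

λ̂_MAP = 2.727

Σxᵢ = 12+3+5+1+3 = 24, with n = 5.
Posterior ∝ λ^6e^(−6λ) · λ^24e^(−5λ) = λ^30e^(−11λ), i.e. Gamma(shape=31, rate=11).
The mode of a Gamma(a, b) with a ≥ 1 (shape–rate) is (a−1)/b = 30/11 ≈ 2.727.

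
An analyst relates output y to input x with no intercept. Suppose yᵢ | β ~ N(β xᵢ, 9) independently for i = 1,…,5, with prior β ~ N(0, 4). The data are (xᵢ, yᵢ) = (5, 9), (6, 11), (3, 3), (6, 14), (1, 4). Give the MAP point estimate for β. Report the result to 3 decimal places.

log p(β | y) = −Σ(yᵢ − βxᵢ)²/(2·9) − β²/(2·4) + const.
Setting the derivative to zero: Σxᵢ(yᵢ − βxᵢ)/9 − β/4 = 0, so β = Σxᵢyᵢ / (Σxᵢ² + σ²/τ²).
Σxᵢyᵢ = 5·9 + 6·11 + 3·3 + 6·14 + 1·4 = 208; Σxᵢ² = 107; σ²/τ² = 2.25.
β̂_MAP = 208 / (107 + 2.25) = 208/109.25 ≈ 1.904.

β̂_MAP = 1.904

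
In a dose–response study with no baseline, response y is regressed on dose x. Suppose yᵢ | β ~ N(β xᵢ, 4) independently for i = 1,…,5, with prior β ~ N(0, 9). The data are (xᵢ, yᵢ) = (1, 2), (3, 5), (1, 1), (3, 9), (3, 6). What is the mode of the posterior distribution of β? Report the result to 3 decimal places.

β̂_MAP = 2.140

log p(β | y) = −Σ(yᵢ − βxᵢ)²/(2·4) − β²/(2·9) + const.
Setting the derivative to zero: Σxᵢ(yᵢ − βxᵢ)/4 − β/9 = 0, so β = Σxᵢyᵢ / (Σxᵢ² + σ²/τ²).
Σxᵢyᵢ = 1·2 + 3·5 + 1·1 + 3·9 + 3·6 = 63; Σxᵢ² = 29; σ²/τ² = 4/9.
β̂_MAP = 63 / (29 + 4/9) = 63/(265/9) = 567/265 ≈ 2.140.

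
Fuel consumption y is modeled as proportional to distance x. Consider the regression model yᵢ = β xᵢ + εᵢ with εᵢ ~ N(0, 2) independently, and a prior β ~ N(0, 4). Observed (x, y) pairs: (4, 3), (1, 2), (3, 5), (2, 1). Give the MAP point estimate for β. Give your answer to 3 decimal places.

β̂_MAP = 1.016

log p(β | y) = −Σ(yᵢ − βxᵢ)²/(2·2) − β²/(2·4) + const.
Setting the derivative to zero: Σxᵢ(yᵢ − βxᵢ)/2 − β/4 = 0, so β = Σxᵢyᵢ / (Σxᵢ² + σ²/τ²).
Σxᵢyᵢ = 4·3 + 1·2 + 3·5 + 2·1 = 31; Σxᵢ² = 30; σ²/τ² = 0.5.
β̂_MAP = 31 / (30 + 0.5) = 31/30.5 ≈ 1.016.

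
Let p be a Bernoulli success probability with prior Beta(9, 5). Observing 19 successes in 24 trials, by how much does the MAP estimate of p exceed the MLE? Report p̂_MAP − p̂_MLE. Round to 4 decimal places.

MAP − MLE = -0.0417

Posterior is Beta(28, 10); MAP = (28−1)/(38−2) = 27/36 ≈ 0.75000.
MLE ignores the prior: p̂_MLE = k/n = 19/24 ≈ 0.79167.
Difference = 27/36 − 19/24 = -1/24 ≈ -0.0417.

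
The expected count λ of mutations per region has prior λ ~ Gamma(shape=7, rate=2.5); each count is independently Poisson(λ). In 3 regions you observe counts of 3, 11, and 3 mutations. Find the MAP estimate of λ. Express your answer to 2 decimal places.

λ̂_MAP = 4.18

Σxᵢ = 3+11+3 = 17, with n = 3.
Posterior ∝ λ^6e^(−2.5λ) · λ^17e^(−3λ) = λ^23e^(−5.5λ), i.e. Gamma(shape=24, rate=5.5).
The mode of a Gamma(a, b) with a ≥ 1 (shape–rate) is (a−1)/b = 23/5.5 ≈ 4.18.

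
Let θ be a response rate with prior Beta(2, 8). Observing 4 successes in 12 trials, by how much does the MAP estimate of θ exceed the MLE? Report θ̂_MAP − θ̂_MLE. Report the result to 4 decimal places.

Posterior is Beta(6, 16); MAP = (6−1)/(22−2) = 5/20 ≈ 0.25000.
MLE ignores the prior: θ̂_MLE = k/n = 4/12 ≈ 0.33333.
Difference = 5/20 − 4/12 = -1/12 ≈ -0.0833.

MAP − MLE = -0.0833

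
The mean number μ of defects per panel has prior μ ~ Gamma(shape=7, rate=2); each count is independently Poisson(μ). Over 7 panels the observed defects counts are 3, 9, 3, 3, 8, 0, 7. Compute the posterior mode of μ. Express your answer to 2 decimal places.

Σxᵢ = 3+9+3+3+8+0+7 = 33, with n = 7.
Posterior ∝ μ^6e^(−2μ) · μ^33e^(−7μ) = μ^39e^(−9μ), i.e. Gamma(shape=40, rate=9).
The mode of a Gamma(a, b) with a ≥ 1 (shape–rate) is (a−1)/b = 39/9 ≈ 4.33.

μ̂_MAP = 4.33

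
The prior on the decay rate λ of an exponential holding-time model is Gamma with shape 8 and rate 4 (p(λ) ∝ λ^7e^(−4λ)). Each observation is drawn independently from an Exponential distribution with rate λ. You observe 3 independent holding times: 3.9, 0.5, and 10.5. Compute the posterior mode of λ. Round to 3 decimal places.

λ̂_MAP = 0.529

The Exponential(rate=λ) likelihood is ∝ λ^n e^(−λΣtᵢ). Here n = 3 and Σtᵢ = 3.9 + 0.5 + 10.5 = 14.9.
Posterior ∝ λ^7e^(−4λ) · λ^3e^(−14.9λ) = λ^10e^(−18.9λ), i.e. Gamma(11, 18.9).
Mode = (a−1)/b = 10/18.9 ≈ 0.529.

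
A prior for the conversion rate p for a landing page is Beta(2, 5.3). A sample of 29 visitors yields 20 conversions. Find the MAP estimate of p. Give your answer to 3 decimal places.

Prior: Beta(2, 5.3).
Data: 20 successes in 29 trials. The binomial likelihood contributes p^20(1−p)^9, so the posterior is Beta(2+20, 5.3+9) = Beta(22, 14.3).
For Beta(a, b) with a, b > 1 the mode is (a−1)/(a+b−2) = 21/34.3 ≈ 0.612.

p̂_MAP = 0.612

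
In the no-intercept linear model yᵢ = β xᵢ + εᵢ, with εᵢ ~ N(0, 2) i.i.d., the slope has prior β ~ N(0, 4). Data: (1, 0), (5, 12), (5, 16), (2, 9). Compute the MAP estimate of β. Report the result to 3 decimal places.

log p(β | y) = −Σ(yᵢ − βxᵢ)²/(2·2) − β²/(2·4) + const.
Setting the derivative to zero: Σxᵢ(yᵢ − βxᵢ)/2 − β/4 = 0, so β = Σxᵢyᵢ / (Σxᵢ² + σ²/τ²).
Σxᵢyᵢ = 1·0 + 5·12 + 5·16 + 2·9 = 158; Σxᵢ² = 55; σ²/τ² = 0.5.
β̂_MAP = 158 / (55 + 0.5) = 158/55.5 ≈ 2.847.

β̂_MAP = 2.847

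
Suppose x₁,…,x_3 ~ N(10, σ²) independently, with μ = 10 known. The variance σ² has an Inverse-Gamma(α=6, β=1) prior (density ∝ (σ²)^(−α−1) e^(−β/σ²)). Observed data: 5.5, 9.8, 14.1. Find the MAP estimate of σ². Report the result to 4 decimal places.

σ̂²_MAP = 2.3000

Sum of squared deviations about the known mean: SS = (5.5−10)² + (9.8−10)² + (14.1−10)² = 37.1.
The Normal likelihood contributes (σ²)^(−n/2) exp(−SS/(2σ²)), so the posterior is Inverse-Gamma(α + n/2, β + SS/2) = Inverse-Gamma(7.5, 19.55).
The mode of Inverse-Gamma(a, b) is b/(a+1) = 19.55/8.5 ≈ 2.3000.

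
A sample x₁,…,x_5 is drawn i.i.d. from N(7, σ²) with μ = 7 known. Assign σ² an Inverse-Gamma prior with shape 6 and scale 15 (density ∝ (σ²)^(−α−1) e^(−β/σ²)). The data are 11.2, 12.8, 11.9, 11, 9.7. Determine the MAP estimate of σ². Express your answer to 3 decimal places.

σ̂²_MAP = 6.767

Sum of squared deviations about the known mean: SS = (11.2−7)² + (12.8−7)² + (11.9−7)² + (11−7)² + (9.7−7)² = 98.58.
The Normal likelihood contributes (σ²)^(−n/2) exp(−SS/(2σ²)), so the posterior is Inverse-Gamma(α + n/2, β + SS/2) = Inverse-Gamma(8.5, 64.29).
The mode of Inverse-Gamma(a, b) is b/(a+1) = 64.29/9.5 ≈ 6.767.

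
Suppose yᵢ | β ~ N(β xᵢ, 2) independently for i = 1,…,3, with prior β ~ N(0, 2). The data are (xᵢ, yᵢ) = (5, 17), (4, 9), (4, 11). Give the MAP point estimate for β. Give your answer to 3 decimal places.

β̂_MAP = 2.845

log p(β | y) = −Σ(yᵢ − βxᵢ)²/(2·2) − β²/(2·2) + const.
Setting the derivative to zero: Σxᵢ(yᵢ − βxᵢ)/2 − β/2 = 0, so β = Σxᵢyᵢ / (Σxᵢ² + σ²/τ²).
Σxᵢyᵢ = 5·17 + 4·9 + 4·11 = 165; Σxᵢ² = 57; σ²/τ² = 1.
β̂_MAP = 165 / (57 + 1) = 165/58 ≈ 2.845.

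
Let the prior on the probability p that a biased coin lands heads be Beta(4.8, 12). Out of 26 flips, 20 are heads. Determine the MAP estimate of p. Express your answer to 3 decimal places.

Prior: Beta(4.8, 12).
Data: 20 successes in 26 trials. The binomial likelihood contributes p^20(1−p)^6, so the posterior is Beta(4.8+20, 12+6) = Beta(24.8, 18).
For Beta(a, b) with a, b > 1 the mode is (a−1)/(a+b−2) = 23.8/40.8 ≈ 0.583.

p̂_MAP = 0.583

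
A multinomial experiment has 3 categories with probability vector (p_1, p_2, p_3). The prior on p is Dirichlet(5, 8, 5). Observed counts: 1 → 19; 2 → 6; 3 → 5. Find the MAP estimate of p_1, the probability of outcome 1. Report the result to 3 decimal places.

MAP estimate: 0.511

The posterior is Dirichlet(αᵢ + nᵢ) = Dirichlet(24, 14, 10).
For a Dirichlet(a₁,…,a_K) with all aᵢ > 1, the mode has j-th component (aⱼ − 1)/(Σaᵢ − K).
Here Σaᵢ = 48 and K = 3, so p_1 = (24 − 1)/(48 − 3) = 23/45 ≈ 0.511.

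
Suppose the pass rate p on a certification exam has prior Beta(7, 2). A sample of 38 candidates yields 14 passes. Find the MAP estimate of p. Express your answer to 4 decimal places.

Prior: Beta(7, 2).
Data: 14 successes in 38 trials. The binomial likelihood contributes p^14(1−p)^24, so the posterior is Beta(7+14, 2+24) = Beta(21, 26).
For Beta(a, b) with a, b > 1 the mode is (a−1)/(a+b−2) = 20/45 ≈ 0.4444.

p̂_MAP = 0.4444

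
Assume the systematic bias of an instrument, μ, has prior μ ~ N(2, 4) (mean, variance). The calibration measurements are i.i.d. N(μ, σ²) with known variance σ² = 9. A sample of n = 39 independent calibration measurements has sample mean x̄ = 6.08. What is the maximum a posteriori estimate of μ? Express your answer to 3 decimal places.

n = 39, x̄ = 6.08.
For a Normal prior and Normal likelihood with known variance, the posterior is Normal; its mode equals its mean, the precision-weighted average.
Prior precision 1/σ₀² = 1/4 = 0.25; data precision n/σ² = 39/9 = 13/3.
μ̂ = (0.25·2 + (13/3)·6.08) / (0.25 + 13/3) = (4027/150)/(55/12) = 8054/1375 ≈ 5.857.

μ̂_MAP = 5.857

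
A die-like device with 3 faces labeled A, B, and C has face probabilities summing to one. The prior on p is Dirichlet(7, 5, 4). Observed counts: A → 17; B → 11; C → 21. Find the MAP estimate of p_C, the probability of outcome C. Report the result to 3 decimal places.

The posterior is Dirichlet(αᵢ + nᵢ) = Dirichlet(24, 16, 25).
For a Dirichlet(a₁,…,a_K) with all aᵢ > 1, the mode has j-th component (aⱼ − 1)/(Σaᵢ − K).
Here Σaᵢ = 65 and K = 3, so p_C = (25 − 1)/(65 − 3) = 24/62 ≈ 0.387.

MAP estimate of p_C = 0.387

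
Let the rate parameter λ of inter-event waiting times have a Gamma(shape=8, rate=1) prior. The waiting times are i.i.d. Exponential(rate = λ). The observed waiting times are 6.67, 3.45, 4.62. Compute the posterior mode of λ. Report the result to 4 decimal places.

λ̂_MAP = 0.6353

The Exponential(rate=λ) likelihood is ∝ λ^n e^(−λΣtᵢ). Here n = 3 and Σtᵢ = 6.67 + 3.45 + 4.62 = 14.74.
Posterior ∝ λ^7e^(−1λ) · λ^3e^(−14.74λ) = λ^10e^(−15.74λ), i.e. Gamma(11, 15.74).
Mode = (a−1)/b = 10/15.74 ≈ 0.6353.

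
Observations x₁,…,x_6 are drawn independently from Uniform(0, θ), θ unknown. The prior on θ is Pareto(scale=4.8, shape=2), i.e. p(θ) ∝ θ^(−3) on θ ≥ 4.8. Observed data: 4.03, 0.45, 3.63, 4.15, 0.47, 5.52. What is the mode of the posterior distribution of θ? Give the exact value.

The Uniform(0, θ) likelihood is θ^(−n) for θ ≥ max(xᵢ), zero otherwise. Here max(xᵢ) = 5.52.
Posterior ∝ θ^(−3) · θ^(−6) = θ^(−9) on θ ≥ max(4.8, 5.52) = 5.52.
This density is strictly decreasing in θ, so the posterior mode lies at the lower boundary of the support.

θ̂_MAP = 5.52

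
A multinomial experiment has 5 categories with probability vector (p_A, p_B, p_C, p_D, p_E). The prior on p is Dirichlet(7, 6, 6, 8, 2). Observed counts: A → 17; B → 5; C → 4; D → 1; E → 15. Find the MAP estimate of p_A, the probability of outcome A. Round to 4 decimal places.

The posterior is Dirichlet(αᵢ + nᵢ) = Dirichlet(24, 11, 10, 9, 17).
For a Dirichlet(a₁,…,a_K) with all aᵢ > 1, the mode has j-th component (aⱼ − 1)/(Σaᵢ − K).
Here Σaᵢ = 71 and K = 5, so p_A = (24 − 1)/(71 − 5) = 23/66 ≈ 0.3485.

MAP estimate of p_A = 0.3485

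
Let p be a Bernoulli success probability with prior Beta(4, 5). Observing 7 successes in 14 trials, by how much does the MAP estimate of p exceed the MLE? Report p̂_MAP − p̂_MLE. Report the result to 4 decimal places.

Posterior is Beta(11, 12); MAP = (11−1)/(23−2) = 10/21 ≈ 0.47619.
MLE ignores the prior: p̂_MLE = k/n = 7/14 ≈ 0.50000.
Difference = 10/21 − 7/14 = -1/42 ≈ -0.0238.

MAP − MLE = -0.0238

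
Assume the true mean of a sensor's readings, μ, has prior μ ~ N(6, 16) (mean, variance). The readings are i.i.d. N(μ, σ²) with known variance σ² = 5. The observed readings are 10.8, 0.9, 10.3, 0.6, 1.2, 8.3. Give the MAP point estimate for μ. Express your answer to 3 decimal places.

n = 6; x̄ = (10.8 + 0.9 + 10.3 + 0.6 + 1.2 + 8.3)/6 = 32.1/6 = 5.35.
For a Normal prior and Normal likelihood with known variance, the posterior is Normal; its mode equals its mean, the precision-weighted average.
Prior precision 1/σ₀² = 1/16 = 0.0625; data precision n/σ² = 6/5 = 1.2.
μ̂ = (0.0625·6 + 1.2·5.35) / (0.0625 + 1.2) = 6.795/1.2625 = 2718/505 ≈ 5.382.

μ̂_MAP = 5.382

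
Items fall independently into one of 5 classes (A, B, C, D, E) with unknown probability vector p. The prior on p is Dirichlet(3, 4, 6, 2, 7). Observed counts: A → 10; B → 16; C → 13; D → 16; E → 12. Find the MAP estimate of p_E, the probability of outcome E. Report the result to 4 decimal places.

The posterior is Dirichlet(αᵢ + nᵢ) = Dirichlet(13, 20, 19, 18, 19).
For a Dirichlet(a₁,…,a_K) with all aᵢ > 1, the mode has j-th component (aⱼ − 1)/(Σaᵢ − K).
Here Σaᵢ = 89 and K = 5, so p_E = (19 − 1)/(89 − 5) = 18/84 ≈ 0.2143.

MAP estimate of p_E = 0.2143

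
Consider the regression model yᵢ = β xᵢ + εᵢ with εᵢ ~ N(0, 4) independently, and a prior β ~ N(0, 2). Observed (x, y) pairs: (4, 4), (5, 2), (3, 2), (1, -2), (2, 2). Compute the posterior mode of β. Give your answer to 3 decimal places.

log p(β | y) = −Σ(yᵢ − βxᵢ)²/(2·4) − β²/(2·2) + const.
Setting the derivative to zero: Σxᵢ(yᵢ − βxᵢ)/4 − β/2 = 0, so β = Σxᵢyᵢ / (Σxᵢ² + σ²/τ²).
Σxᵢyᵢ = 4·4 + 5·2 + 3·2 + 1·(-2) + 2·2 = 34; Σxᵢ² = 55; σ²/τ² = 2.
β̂_MAP = 34 / (55 + 2) = 34/57 ≈ 0.596.

β̂_MAP = 0.596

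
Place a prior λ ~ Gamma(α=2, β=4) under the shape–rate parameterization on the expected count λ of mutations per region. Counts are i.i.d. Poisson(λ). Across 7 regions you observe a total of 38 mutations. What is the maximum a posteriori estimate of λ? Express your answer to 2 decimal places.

Σxᵢ = 38, n = 7.
Posterior ∝ λe^(−4λ) · λ^38e^(−7λ) = λ^39e^(−11λ), i.e. Gamma(shape=40, rate=11).
The mode of a Gamma(a, b) with a ≥ 1 (shape–rate) is (a−1)/b = 39/11 ≈ 3.55.

λ̂_MAP = 3.55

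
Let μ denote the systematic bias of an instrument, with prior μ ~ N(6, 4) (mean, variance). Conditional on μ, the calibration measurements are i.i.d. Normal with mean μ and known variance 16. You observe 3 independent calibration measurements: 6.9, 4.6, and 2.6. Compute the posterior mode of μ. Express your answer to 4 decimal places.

μ̂_MAP = 5.4429

n = 3; x̄ = (6.9 + 4.6 + 2.6)/3 = 14.1/3 = 4.7.
For a Normal prior and Normal likelihood with known variance, the posterior is Normal; its mode equals its mean, the precision-weighted average.
Prior precision 1/σ₀² = 1/4 = 0.25; data precision n/σ² = 3/16 = 0.1875.
μ̂ = (0.25·6 + 0.1875·4.7) / (0.25 + 0.1875) = 2.38125/0.4375 = 381/70 ≈ 5.4429.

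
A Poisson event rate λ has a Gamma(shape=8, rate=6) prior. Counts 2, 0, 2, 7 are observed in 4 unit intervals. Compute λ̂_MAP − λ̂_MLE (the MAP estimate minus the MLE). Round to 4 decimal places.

MAP − MLE = -0.9500

Σxᵢ = 11. Posterior is Gamma(19, 10); MAP = (19−1)/10 = 18/10 ≈ 1.80000.
MLE = x̄ = 11/4 ≈ 2.75000.
Difference = 18/10 − 11/4 = -19/20 ≈ -0.9500.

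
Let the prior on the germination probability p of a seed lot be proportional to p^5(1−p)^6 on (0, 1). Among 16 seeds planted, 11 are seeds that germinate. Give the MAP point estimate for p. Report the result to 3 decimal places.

p̂_MAP = 0.593

The prior density ∝ p^5(1−p)^6 is the kernel of Beta(6, 7).
Data: 11 successes in 16 trials. The binomial likelihood contributes p^11(1−p)^5, so the posterior is Beta(6+11, 7+5) = Beta(17, 12).
For Beta(a, b) with a, b > 1 the mode is (a−1)/(a+b−2) = 16/27 ≈ 0.593.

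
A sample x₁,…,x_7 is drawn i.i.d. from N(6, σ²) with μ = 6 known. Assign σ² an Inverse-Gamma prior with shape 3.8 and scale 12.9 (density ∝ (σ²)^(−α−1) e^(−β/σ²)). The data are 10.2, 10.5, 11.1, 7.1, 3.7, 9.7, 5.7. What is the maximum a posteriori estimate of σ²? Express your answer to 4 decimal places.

σ̂²_MAP = 6.6253

Sum of squared deviations about the known mean: SS = (10.2−6)² + (10.5−6)² + (11.1−6)² + (7.1−6)² + (3.7−6)² + (9.7−6)² + (5.7−6)² = 84.18.
The Normal likelihood contributes (σ²)^(−n/2) exp(−SS/(2σ²)), so the posterior is Inverse-Gamma(α + n/2, β + SS/2) = Inverse-Gamma(7.3, 54.99).
The mode of Inverse-Gamma(a, b) is b/(a+1) = 54.99/8.3 ≈ 6.6253.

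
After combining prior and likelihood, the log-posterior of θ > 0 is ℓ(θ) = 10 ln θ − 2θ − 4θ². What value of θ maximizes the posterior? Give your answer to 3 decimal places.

ℓ'(θ) = 10/θ − 2 − 8θ. Setting this to zero and multiplying by θ: 8θ² + 2θ − 10 = 0.
θ = (−2 + √(2² + 4·8·10)) / (2·8) = (−2 + √324) / 16 = (−2 + 18)/16 = 1.
ℓ''(θ) = −10/θ² − 8 < 0, confirming a maximum.

θ̂_MAP = 1.000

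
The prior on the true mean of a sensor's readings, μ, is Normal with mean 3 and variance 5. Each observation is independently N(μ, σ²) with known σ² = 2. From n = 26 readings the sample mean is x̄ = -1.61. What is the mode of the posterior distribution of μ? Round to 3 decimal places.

n = 26, x̄ = -1.61.
For a Normal prior and Normal likelihood with known variance, the posterior is Normal; its mode equals its mean, the precision-weighted average.
Prior precision 1/σ₀² = 1/5 = 0.2; data precision n/σ² = 26/2 = 13.
μ̂ = (0.2·3 + 13·(-1.61)) / (0.2 + 13) = (-20.33)/13.2 = -2033/1320 ≈ -1.540.

μ̂_MAP = -1.540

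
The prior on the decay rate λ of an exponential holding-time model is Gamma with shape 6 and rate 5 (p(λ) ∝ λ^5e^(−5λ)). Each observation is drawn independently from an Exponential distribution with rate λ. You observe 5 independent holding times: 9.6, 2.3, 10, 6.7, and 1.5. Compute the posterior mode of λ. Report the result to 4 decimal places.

The Exponential(rate=λ) likelihood is ∝ λ^n e^(−λΣtᵢ). Here n = 5 and Σtᵢ = 9.6 + 2.3 + 10 + 6.7 + 1.5 = 30.1.
Posterior ∝ λ^5e^(−5λ) · λ^5e^(−30.1λ) = λ^10e^(−35.1λ), i.e. Gamma(11, 35.1).
Mode = (a−1)/b = 10/35.1 ≈ 0.2849.

λ̂_MAP = 0.2849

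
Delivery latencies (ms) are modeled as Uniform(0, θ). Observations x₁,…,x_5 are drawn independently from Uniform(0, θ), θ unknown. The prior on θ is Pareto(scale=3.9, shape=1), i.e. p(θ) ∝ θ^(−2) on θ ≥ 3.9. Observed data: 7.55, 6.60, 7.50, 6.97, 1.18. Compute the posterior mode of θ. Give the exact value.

θ̂_MAP = 7.55

The Uniform(0, θ) likelihood is θ^(−n) for θ ≥ max(xᵢ), zero otherwise. Here max(xᵢ) = 7.55.
Posterior ∝ θ^(−2) · θ^(−5) = θ^(−7) on θ ≥ max(3.9, 7.55) = 7.55.
This density is strictly decreasing in θ, so the posterior mode lies at the lower boundary of the support.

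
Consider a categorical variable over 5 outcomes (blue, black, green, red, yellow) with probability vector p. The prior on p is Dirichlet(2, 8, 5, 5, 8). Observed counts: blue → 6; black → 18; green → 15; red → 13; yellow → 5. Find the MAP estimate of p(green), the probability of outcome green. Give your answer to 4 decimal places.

The posterior is Dirichlet(αᵢ + nᵢ) = Dirichlet(8, 26, 20, 18, 13).
For a Dirichlet(a₁,…,a_K) with all aᵢ > 1, the mode has j-th component (aⱼ − 1)/(Σaᵢ − K).
Here Σaᵢ = 85 and K = 5, so p(green) = (20 − 1)/(85 − 5) = 19/80 ≈ 0.2375.

MAP estimate of p(green) = 0.2375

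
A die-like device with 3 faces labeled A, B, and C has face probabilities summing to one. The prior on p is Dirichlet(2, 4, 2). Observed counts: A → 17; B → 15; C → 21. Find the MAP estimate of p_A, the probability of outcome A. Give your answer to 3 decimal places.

The posterior is Dirichlet(αᵢ + nᵢ) = Dirichlet(19, 19, 23).
For a Dirichlet(a₁,…,a_K) with all aᵢ > 1, the mode has j-th component (aⱼ − 1)/(Σaᵢ − K).
Here Σaᵢ = 61 and K = 3, so p_A = (19 − 1)/(61 − 3) = 18/58 ≈ 0.310.

MAP estimate of p_A = 0.310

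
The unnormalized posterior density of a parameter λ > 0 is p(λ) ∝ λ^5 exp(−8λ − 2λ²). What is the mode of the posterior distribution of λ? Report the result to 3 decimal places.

λ̂_MAP = 0.500

ℓ'(λ) = 5/λ − 8 − 4λ. Setting this to zero and multiplying by λ: 4λ² + 8λ − 5 = 0.
λ = (−8 + √(8² + 4·4·5)) / (2·4) = (−8 + √144) / 8 = (−8 + 12)/8 = 1/2.
ℓ''(λ) = −5/λ² − 4 < 0, confirming a maximum.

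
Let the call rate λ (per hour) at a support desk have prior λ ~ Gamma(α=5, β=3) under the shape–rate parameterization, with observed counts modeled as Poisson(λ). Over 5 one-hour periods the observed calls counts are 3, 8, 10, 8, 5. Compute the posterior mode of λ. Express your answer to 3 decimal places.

λ̂_MAP = 4.750

Σxᵢ = 3+8+10+8+5 = 34, with n = 5.
Posterior ∝ λ^4e^(−3λ) · λ^34e^(−5λ) = λ^38e^(−8λ), i.e. Gamma(shape=39, rate=8).
The mode of a Gamma(a, b) with a ≥ 1 (shape–rate) is (a−1)/b = 38/8 ≈ 4.750.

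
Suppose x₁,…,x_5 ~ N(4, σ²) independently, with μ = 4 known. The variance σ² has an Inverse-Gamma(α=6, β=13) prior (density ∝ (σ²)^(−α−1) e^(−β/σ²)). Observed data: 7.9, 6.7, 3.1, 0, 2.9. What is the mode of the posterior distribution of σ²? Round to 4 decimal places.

Sum of squared deviations about the known mean: SS = (7.9−4)² + (6.7−4)² + (3.1−4)² + (0−4)² + (2.9−4)² = 40.52.
The Normal likelihood contributes (σ²)^(−n/2) exp(−SS/(2σ²)), so the posterior is Inverse-Gamma(α + n/2, β + SS/2) = Inverse-Gamma(8.5, 33.26).
The mode of Inverse-Gamma(a, b) is b/(a+1) = 33.26/9.5 ≈ 3.5011.

σ̂²_MAP = 3.5011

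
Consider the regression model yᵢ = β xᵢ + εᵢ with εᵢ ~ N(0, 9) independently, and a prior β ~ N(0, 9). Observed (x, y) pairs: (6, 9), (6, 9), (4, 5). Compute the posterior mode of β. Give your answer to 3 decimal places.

log p(β | y) = −Σ(yᵢ − βxᵢ)²/(2·9) − β²/(2·9) + const.
Setting the derivative to zero: Σxᵢ(yᵢ − βxᵢ)/9 − β/9 = 0, so β = Σxᵢyᵢ / (Σxᵢ² + σ²/τ²).
Σxᵢyᵢ = 6·9 + 6·9 + 4·5 = 128; Σxᵢ² = 88; σ²/τ² = 1.
β̂_MAP = 128 / (88 + 1) = 128/89 ≈ 1.438.

β̂_MAP = 1.438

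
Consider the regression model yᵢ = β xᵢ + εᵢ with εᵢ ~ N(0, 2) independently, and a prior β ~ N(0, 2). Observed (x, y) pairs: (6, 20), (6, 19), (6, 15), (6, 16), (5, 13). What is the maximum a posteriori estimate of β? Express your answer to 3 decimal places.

β̂_MAP = 2.853

log p(β | y) = −Σ(yᵢ − βxᵢ)²/(2·2) − β²/(2·2) + const.
Setting the derivative to zero: Σxᵢ(yᵢ − βxᵢ)/2 − β/2 = 0, so β = Σxᵢyᵢ / (Σxᵢ² + σ²/τ²).
Σxᵢyᵢ = 6·20 + 6·19 + 6·15 + 6·16 + 5·13 = 485; Σxᵢ² = 169; σ²/τ² = 1.
β̂_MAP = 485 / (169 + 1) = 485/170 ≈ 2.853.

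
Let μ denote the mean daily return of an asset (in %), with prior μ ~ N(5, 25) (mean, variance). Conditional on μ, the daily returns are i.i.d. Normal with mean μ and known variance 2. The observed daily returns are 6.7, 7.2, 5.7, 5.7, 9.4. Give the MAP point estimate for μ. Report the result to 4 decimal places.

n = 5; x̄ = (6.7 + 7.2 + 5.7 + 5.7 + 9.4)/5 = 34.7/5 = 6.94.
For a Normal prior and Normal likelihood with known variance, the posterior is Normal; its mode equals its mean, the precision-weighted average.
Prior precision 1/σ₀² = 1/25 = 0.04; data precision n/σ² = 5/2 = 2.5.
μ̂ = (0.04·5 + 2.5·6.94) / (0.04 + 2.5) = 17.55/2.54 = 1755/254 ≈ 6.9094.

μ̂_MAP = 6.9094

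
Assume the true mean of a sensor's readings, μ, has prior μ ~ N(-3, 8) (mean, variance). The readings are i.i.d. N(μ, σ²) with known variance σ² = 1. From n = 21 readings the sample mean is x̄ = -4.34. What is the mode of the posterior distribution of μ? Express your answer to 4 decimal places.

n = 21, x̄ = -4.34.
For a Normal prior and Normal likelihood with known variance, the posterior is Normal; its mode equals its mean, the precision-weighted average.
Prior precision 1/σ₀² = 1/8 = 0.125; data precision n/σ² = 21/1 = 21.
μ̂ = (0.125·(-3) + 21·(-4.34)) / (0.125 + 21) = (-91.515)/21.125 = -18303/4225 ≈ -4.3321.

μ̂_MAP = -4.3321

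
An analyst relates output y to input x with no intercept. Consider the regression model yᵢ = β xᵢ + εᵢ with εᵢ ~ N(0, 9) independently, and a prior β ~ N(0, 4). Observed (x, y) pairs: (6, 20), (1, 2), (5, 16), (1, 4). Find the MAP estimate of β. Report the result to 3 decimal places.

β̂_MAP = 3.157

log p(β | y) = −Σ(yᵢ − βxᵢ)²/(2·9) − β²/(2·4) + const.
Setting the derivative to zero: Σxᵢ(yᵢ − βxᵢ)/9 − β/4 = 0, so β = Σxᵢyᵢ / (Σxᵢ² + σ²/τ²).
Σxᵢyᵢ = 6·20 + 1·2 + 5·16 + 1·4 = 206; Σxᵢ² = 63; σ²/τ² = 2.25.
β̂_MAP = 206 / (63 + 2.25) = 206/65.25 ≈ 3.157.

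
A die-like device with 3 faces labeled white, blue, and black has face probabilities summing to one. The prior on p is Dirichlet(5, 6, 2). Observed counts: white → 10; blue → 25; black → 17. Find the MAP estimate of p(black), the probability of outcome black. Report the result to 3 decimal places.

The posterior is Dirichlet(αᵢ + nᵢ) = Dirichlet(15, 31, 19).
For a Dirichlet(a₁,…,a_K) with all aᵢ > 1, the mode has j-th component (aⱼ − 1)/(Σaᵢ − K).
Here Σaᵢ = 65 and K = 3, so p(black) = (19 − 1)/(65 − 3) = 18/62 ≈ 0.290.

MAP estimate of p(black) = 0.290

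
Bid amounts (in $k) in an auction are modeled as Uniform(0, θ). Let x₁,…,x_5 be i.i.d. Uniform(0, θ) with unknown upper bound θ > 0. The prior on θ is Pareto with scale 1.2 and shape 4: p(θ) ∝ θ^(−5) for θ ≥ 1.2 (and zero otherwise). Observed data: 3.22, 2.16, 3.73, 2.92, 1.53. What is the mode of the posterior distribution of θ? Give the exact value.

The Uniform(0, θ) likelihood is θ^(−n) for θ ≥ max(xᵢ), zero otherwise. Here max(xᵢ) = 3.73.
Posterior ∝ θ^(−5) · θ^(−5) = θ^(−10) on θ ≥ max(1.2, 3.73) = 3.73.
This density is strictly decreasing in θ, so the posterior mode lies at the lower boundary of the support.

θ̂_MAP = 3.73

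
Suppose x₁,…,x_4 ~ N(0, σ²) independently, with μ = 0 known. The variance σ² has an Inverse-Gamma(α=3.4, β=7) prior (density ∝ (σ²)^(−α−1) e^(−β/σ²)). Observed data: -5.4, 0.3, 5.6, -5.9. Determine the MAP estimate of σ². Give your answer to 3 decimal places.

Sum of squared deviations about the known mean: SS = (-5.4−0)² + (0.3−0)² + (5.6−0)² + (-5.9−0)² = 95.42.
The Normal likelihood contributes (σ²)^(−n/2) exp(−SS/(2σ²)), so the posterior is Inverse-Gamma(α + n/2, β + SS/2) = Inverse-Gamma(5.4, 54.71).
The mode of Inverse-Gamma(a, b) is b/(a+1) = 54.71/6.4 ≈ 8.548.

σ̂²_MAP = 8.548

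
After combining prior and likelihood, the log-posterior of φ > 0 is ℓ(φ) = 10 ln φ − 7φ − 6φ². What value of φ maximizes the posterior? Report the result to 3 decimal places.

ℓ'(φ) = 10/φ − 7 − 12φ. Setting this to zero and multiplying by φ: 12φ² + 7φ − 10 = 0.
φ = (−7 + √(7² + 4·12·10)) / (2·12) = (−7 + √529) / 24 = (−7 + 23)/24 = 2/3.
ℓ''(φ) = −10/φ² − 12 < 0, confirming a maximum.

φ̂_MAP = 0.667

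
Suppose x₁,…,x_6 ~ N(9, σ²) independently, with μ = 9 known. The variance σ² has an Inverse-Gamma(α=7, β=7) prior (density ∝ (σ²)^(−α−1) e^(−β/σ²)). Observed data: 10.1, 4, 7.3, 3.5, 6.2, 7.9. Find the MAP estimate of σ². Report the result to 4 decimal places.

σ̂²_MAP = 3.7455

Sum of squared deviations about the known mean: SS = (10.1−9)² + (4−9)² + (7.3−9)² + (3.5−9)² + (6.2−9)² + (7.9−9)² = 68.4.
The Normal likelihood contributes (σ²)^(−n/2) exp(−SS/(2σ²)), so the posterior is Inverse-Gamma(α + n/2, β + SS/2) = Inverse-Gamma(10, 41.2).
The mode of Inverse-Gamma(a, b) is b/(a+1) = 41.2/11 ≈ 3.7455.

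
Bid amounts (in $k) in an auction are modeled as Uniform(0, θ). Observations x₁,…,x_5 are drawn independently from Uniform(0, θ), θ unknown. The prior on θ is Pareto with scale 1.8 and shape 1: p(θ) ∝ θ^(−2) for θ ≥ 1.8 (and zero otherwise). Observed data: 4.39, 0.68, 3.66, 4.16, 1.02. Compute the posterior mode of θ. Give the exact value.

θ̂_MAP = 4.39

The Uniform(0, θ) likelihood is θ^(−n) for θ ≥ max(xᵢ), zero otherwise. Here max(xᵢ) = 4.39.
Posterior ∝ θ^(−2) · θ^(−5) = θ^(−7) on θ ≥ max(1.8, 4.39) = 4.39.
This density is strictly decreasing in θ, so the posterior mode lies at the lower boundary of the support.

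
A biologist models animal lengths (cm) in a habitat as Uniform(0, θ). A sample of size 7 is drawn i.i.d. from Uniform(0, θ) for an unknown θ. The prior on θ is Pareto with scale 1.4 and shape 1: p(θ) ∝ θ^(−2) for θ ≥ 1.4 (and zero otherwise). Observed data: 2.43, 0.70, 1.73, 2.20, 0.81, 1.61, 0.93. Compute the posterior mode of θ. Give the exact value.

θ̂_MAP = 2.43

The Uniform(0, θ) likelihood is θ^(−n) for θ ≥ max(xᵢ), zero otherwise. Here max(xᵢ) = 2.43.
Posterior ∝ θ^(−2) · θ^(−7) = θ^(−9) on θ ≥ max(1.4, 2.43) = 2.43.
This density is strictly decreasing in θ, so the posterior mode lies at the lower boundary of the support.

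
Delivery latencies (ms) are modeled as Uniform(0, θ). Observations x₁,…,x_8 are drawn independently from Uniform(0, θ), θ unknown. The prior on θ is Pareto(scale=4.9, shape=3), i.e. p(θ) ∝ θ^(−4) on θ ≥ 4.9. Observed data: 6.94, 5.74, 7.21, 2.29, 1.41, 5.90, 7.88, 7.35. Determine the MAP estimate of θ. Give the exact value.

θ̂_MAP = 7.88

The Uniform(0, θ) likelihood is θ^(−n) for θ ≥ max(xᵢ), zero otherwise. Here max(xᵢ) = 7.88.
Posterior ∝ θ^(−4) · θ^(−8) = θ^(−12) on θ ≥ max(4.9, 7.88) = 7.88.
This density is strictly decreasing in θ, so the posterior mode lies at the lower boundary of the support.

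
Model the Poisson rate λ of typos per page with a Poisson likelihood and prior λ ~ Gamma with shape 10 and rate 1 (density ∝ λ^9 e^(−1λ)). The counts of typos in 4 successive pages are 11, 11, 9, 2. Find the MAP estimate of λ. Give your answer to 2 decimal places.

Σxᵢ = 11+11+9+2 = 33, with n = 4.
Posterior ∝ λ^9e^(−1λ) · λ^33e^(−4λ) = λ^42e^(−5λ), i.e. Gamma(shape=43, rate=5).
The mode of a Gamma(a, b) with a ≥ 1 (shape–rate) is (a−1)/b = 42/5 ≈ 8.40.

λ̂_MAP = 8.40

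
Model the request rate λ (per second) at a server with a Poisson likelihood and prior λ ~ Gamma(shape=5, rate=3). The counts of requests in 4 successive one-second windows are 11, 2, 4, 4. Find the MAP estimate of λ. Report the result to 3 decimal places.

λ̂_MAP = 3.571

Σxᵢ = 11+2+4+4 = 21, with n = 4.
Posterior ∝ λ^4e^(−3λ) · λ^21e^(−4λ) = λ^25e^(−7λ), i.e. Gamma(shape=26, rate=7).
The mode of a Gamma(a, b) with a ≥ 1 (shape–rate) is (a−1)/b = 25/7 ≈ 3.571.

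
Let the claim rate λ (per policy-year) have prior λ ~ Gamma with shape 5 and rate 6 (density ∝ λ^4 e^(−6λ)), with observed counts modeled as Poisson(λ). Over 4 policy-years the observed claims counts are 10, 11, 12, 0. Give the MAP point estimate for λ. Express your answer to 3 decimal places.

λ̂_MAP = 3.700

Σxᵢ = 10+11+12+0 = 33, with n = 4.
Posterior ∝ λ^4e^(−6λ) · λ^33e^(−4λ) = λ^37e^(−10λ), i.e. Gamma(shape=38, rate=10).
The mode of a Gamma(a, b) with a ≥ 1 (shape–rate) is (a−1)/b = 37/10 ≈ 3.700.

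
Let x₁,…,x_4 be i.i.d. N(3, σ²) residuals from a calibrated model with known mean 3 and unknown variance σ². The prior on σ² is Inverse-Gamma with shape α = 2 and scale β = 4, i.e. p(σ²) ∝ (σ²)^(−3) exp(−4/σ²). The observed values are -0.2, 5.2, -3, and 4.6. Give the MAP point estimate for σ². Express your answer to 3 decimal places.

σ̂²_MAP = 6.164

Sum of squared deviations about the known mean: SS = (-0.2−3)² + (5.2−3)² + (-3−3)² + (4.6−3)² = 53.64.
The Normal likelihood contributes (σ²)^(−n/2) exp(−SS/(2σ²)), so the posterior is Inverse-Gamma(α + n/2, β + SS/2) = Inverse-Gamma(4, 30.82).
The mode of Inverse-Gamma(a, b) is b/(a+1) = 30.82/5 ≈ 6.164.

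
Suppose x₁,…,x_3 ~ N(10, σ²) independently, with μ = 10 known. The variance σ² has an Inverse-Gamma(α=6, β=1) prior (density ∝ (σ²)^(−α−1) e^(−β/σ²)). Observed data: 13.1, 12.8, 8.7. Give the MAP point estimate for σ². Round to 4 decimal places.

Sum of squared deviations about the known mean: SS = (13.1−10)² + (12.8−10)² + (8.7−10)² = 19.14.
The Normal likelihood contributes (σ²)^(−n/2) exp(−SS/(2σ²)), so the posterior is Inverse-Gamma(α + n/2, β + SS/2) = Inverse-Gamma(7.5, 10.57).
The mode of Inverse-Gamma(a, b) is b/(a+1) = 10.57/8.5 ≈ 1.2435.

σ̂²_MAP = 1.2435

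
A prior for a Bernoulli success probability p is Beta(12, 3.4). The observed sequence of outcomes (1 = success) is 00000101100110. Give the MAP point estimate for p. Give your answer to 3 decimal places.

p̂_MAP = 0.584

Prior: Beta(12, 3.4).
Data: 5 successes in 14 trials (from the sequence). The binomial likelihood contributes p^5(1−p)^9, so the posterior is Beta(12+5, 3.4+9) = Beta(17, 12.4).
For Beta(a, b) with a, b > 1 the mode is (a−1)/(a+b−2) = 16/27.4 ≈ 0.584.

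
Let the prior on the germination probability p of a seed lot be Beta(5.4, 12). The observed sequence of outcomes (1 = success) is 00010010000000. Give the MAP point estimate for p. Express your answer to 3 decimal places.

p̂_MAP = 0.218

Prior: Beta(5.4, 12).
Data: 2 successes in 14 trials (from the sequence). The binomial likelihood contributes p^2(1−p)^12, so the posterior is Beta(5.4+2, 12+12) = Beta(7.4, 24).
For Beta(a, b) with a, b > 1 the mode is (a−1)/(a+b−2) = 6.4/29.4 ≈ 0.218.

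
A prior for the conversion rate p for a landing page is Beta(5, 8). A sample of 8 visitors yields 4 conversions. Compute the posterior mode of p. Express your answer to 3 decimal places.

Prior: Beta(5, 8).
Data: 4 successes in 8 trials. The binomial likelihood contributes p^4(1−p)^4, so the posterior is Beta(5+4, 8+4) = Beta(9, 12).
For Beta(a, b) with a, b > 1 the mode is (a−1)/(a+b−2) = 8/19 ≈ 0.421.

p̂_MAP = 0.421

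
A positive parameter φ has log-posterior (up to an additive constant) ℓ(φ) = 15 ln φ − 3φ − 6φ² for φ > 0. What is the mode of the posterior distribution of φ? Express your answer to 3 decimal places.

ℓ'(φ) = 15/φ − 3 − 12φ. Setting this to zero and multiplying by φ: 12φ² + 3φ − 15 = 0.
φ = (−3 + √(3² + 4·12·15)) / (2·12) = (−3 + √729) / 24 = (−3 + 27)/24 = 1.
ℓ''(φ) = −15/φ² − 12 < 0, confirming a maximum.

φ̂_MAP = 1.000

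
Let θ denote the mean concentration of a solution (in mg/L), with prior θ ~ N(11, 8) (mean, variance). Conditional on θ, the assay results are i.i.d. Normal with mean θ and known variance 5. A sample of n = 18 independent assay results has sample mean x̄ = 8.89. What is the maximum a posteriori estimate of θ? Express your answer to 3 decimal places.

n = 18, x̄ = 8.89.
For a Normal prior and Normal likelihood with known variance, the posterior is Normal; its mode equals its mean, the precision-weighted average.
Prior precision 1/σ₀² = 1/8 = 0.125; data precision n/σ² = 18/5 = 3.6.
θ̂ = (0.125·11 + 3.6·8.89) / (0.125 + 3.6) = 33.379/3.725 = 33379/3725 ≈ 8.961.

θ̂_MAP = 8.961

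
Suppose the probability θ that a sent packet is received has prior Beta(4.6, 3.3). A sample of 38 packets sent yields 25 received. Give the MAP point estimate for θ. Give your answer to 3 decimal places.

θ̂_MAP = 0.651

Prior: Beta(4.6, 3.3).
Data: 25 successes in 38 trials. The binomial likelihood contributes θ^25(1−θ)^13, so the posterior is Beta(4.6+25, 3.3+13) = Beta(29.6, 16.3).
For Beta(a, b) with a, b > 1 the mode is (a−1)/(a+b−2) = 28.6/43.9 ≈ 0.651.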